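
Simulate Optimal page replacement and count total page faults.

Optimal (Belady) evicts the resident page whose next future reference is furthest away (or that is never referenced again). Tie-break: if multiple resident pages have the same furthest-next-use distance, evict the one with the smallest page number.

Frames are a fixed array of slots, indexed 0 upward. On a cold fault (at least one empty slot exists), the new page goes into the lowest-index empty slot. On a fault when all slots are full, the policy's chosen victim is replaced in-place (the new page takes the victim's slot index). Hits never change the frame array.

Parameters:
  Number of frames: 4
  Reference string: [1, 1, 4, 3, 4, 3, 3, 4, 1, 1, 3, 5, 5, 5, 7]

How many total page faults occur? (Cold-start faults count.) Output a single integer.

Answer: 5

Derivation:
Step 0: ref 1 → FAULT, frames=[1,-,-,-]
Step 1: ref 1 → HIT, frames=[1,-,-,-]
Step 2: ref 4 → FAULT, frames=[1,4,-,-]
Step 3: ref 3 → FAULT, frames=[1,4,3,-]
Step 4: ref 4 → HIT, frames=[1,4,3,-]
Step 5: ref 3 → HIT, frames=[1,4,3,-]
Step 6: ref 3 → HIT, frames=[1,4,3,-]
Step 7: ref 4 → HIT, frames=[1,4,3,-]
Step 8: ref 1 → HIT, frames=[1,4,3,-]
Step 9: ref 1 → HIT, frames=[1,4,3,-]
Step 10: ref 3 → HIT, frames=[1,4,3,-]
Step 11: ref 5 → FAULT, frames=[1,4,3,5]
Step 12: ref 5 → HIT, frames=[1,4,3,5]
Step 13: ref 5 → HIT, frames=[1,4,3,5]
Step 14: ref 7 → FAULT (evict 1), frames=[7,4,3,5]
Total faults: 5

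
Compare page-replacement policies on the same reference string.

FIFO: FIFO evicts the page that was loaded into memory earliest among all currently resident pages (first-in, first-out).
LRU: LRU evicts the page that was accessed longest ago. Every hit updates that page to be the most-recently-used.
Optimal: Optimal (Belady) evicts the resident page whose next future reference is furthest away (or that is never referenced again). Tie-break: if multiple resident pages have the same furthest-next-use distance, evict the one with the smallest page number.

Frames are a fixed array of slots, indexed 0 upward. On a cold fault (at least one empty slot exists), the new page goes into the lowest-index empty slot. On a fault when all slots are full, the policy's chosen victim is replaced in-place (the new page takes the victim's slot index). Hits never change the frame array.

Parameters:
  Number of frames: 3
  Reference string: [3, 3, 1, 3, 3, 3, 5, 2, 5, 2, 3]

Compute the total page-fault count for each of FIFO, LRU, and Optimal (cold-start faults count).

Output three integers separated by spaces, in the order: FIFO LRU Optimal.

--- FIFO ---
  step 0: ref 3 -> FAULT, frames=[3,-,-] (faults so far: 1)
  step 1: ref 3 -> HIT, frames=[3,-,-] (faults so far: 1)
  step 2: ref 1 -> FAULT, frames=[3,1,-] (faults so far: 2)
  step 3: ref 3 -> HIT, frames=[3,1,-] (faults so far: 2)
  step 4: ref 3 -> HIT, frames=[3,1,-] (faults so far: 2)
  step 5: ref 3 -> HIT, frames=[3,1,-] (faults so far: 2)
  step 6: ref 5 -> FAULT, frames=[3,1,5] (faults so far: 3)
  step 7: ref 2 -> FAULT, evict 3, frames=[2,1,5] (faults so far: 4)
  step 8: ref 5 -> HIT, frames=[2,1,5] (faults so far: 4)
  step 9: ref 2 -> HIT, frames=[2,1,5] (faults so far: 4)
  step 10: ref 3 -> FAULT, evict 1, frames=[2,3,5] (faults so far: 5)
  FIFO total faults: 5
--- LRU ---
  step 0: ref 3 -> FAULT, frames=[3,-,-] (faults so far: 1)
  step 1: ref 3 -> HIT, frames=[3,-,-] (faults so far: 1)
  step 2: ref 1 -> FAULT, frames=[3,1,-] (faults so far: 2)
  step 3: ref 3 -> HIT, frames=[3,1,-] (faults so far: 2)
  step 4: ref 3 -> HIT, frames=[3,1,-] (faults so far: 2)
  step 5: ref 3 -> HIT, frames=[3,1,-] (faults so far: 2)
  step 6: ref 5 -> FAULT, frames=[3,1,5] (faults so far: 3)
  step 7: ref 2 -> FAULT, evict 1, frames=[3,2,5] (faults so far: 4)
  step 8: ref 5 -> HIT, frames=[3,2,5] (faults so far: 4)
  step 9: ref 2 -> HIT, frames=[3,2,5] (faults so far: 4)
  step 10: ref 3 -> HIT, frames=[3,2,5] (faults so far: 4)
  LRU total faults: 4
--- Optimal ---
  step 0: ref 3 -> FAULT, frames=[3,-,-] (faults so far: 1)
  step 1: ref 3 -> HIT, frames=[3,-,-] (faults so far: 1)
  step 2: ref 1 -> FAULT, frames=[3,1,-] (faults so far: 2)
  step 3: ref 3 -> HIT, frames=[3,1,-] (faults so far: 2)
  step 4: ref 3 -> HIT, frames=[3,1,-] (faults so far: 2)
  step 5: ref 3 -> HIT, frames=[3,1,-] (faults so far: 2)
  step 6: ref 5 -> FAULT, frames=[3,1,5] (faults so far: 3)
  step 7: ref 2 -> FAULT, evict 1, frames=[3,2,5] (faults so far: 4)
  step 8: ref 5 -> HIT, frames=[3,2,5] (faults so far: 4)
  step 9: ref 2 -> HIT, frames=[3,2,5] (faults so far: 4)
  step 10: ref 3 -> HIT, frames=[3,2,5] (faults so far: 4)
  Optimal total faults: 4

Answer: 5 4 4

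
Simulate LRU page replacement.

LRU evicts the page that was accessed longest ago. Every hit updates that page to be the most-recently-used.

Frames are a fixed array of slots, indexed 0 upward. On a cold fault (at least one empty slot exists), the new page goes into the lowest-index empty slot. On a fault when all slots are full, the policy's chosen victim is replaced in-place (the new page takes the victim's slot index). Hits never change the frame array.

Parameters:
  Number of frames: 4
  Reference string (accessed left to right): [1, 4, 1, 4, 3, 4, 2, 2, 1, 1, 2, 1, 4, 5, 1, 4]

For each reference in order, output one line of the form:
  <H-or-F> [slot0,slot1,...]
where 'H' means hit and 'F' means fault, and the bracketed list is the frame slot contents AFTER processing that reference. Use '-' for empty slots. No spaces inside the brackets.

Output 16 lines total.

F [1,-,-,-]
F [1,4,-,-]
H [1,4,-,-]
H [1,4,-,-]
F [1,4,3,-]
H [1,4,3,-]
F [1,4,3,2]
H [1,4,3,2]
H [1,4,3,2]
H [1,4,3,2]
H [1,4,3,2]
H [1,4,3,2]
H [1,4,3,2]
F [1,4,5,2]
H [1,4,5,2]
H [1,4,5,2]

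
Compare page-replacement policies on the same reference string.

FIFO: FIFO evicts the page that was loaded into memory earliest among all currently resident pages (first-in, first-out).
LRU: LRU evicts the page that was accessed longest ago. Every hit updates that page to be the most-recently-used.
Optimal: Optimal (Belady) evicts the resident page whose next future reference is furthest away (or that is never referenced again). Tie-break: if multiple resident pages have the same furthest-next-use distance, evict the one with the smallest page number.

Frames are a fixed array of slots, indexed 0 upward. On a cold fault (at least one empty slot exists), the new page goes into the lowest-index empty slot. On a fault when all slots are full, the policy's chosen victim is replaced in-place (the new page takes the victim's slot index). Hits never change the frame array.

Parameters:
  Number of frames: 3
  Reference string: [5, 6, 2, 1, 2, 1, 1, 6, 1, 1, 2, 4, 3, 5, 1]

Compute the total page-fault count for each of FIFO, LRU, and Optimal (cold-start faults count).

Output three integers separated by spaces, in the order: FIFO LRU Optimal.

--- FIFO ---
  step 0: ref 5 -> FAULT, frames=[5,-,-] (faults so far: 1)
  step 1: ref 6 -> FAULT, frames=[5,6,-] (faults so far: 2)
  step 2: ref 2 -> FAULT, frames=[5,6,2] (faults so far: 3)
  step 3: ref 1 -> FAULT, evict 5, frames=[1,6,2] (faults so far: 4)
  step 4: ref 2 -> HIT, frames=[1,6,2] (faults so far: 4)
  step 5: ref 1 -> HIT, frames=[1,6,2] (faults so far: 4)
  step 6: ref 1 -> HIT, frames=[1,6,2] (faults so far: 4)
  step 7: ref 6 -> HIT, frames=[1,6,2] (faults so far: 4)
  step 8: ref 1 -> HIT, frames=[1,6,2] (faults so far: 4)
  step 9: ref 1 -> HIT, frames=[1,6,2] (faults so far: 4)
  step 10: ref 2 -> HIT, frames=[1,6,2] (faults so far: 4)
  step 11: ref 4 -> FAULT, evict 6, frames=[1,4,2] (faults so far: 5)
  step 12: ref 3 -> FAULT, evict 2, frames=[1,4,3] (faults so far: 6)
  step 13: ref 5 -> FAULT, evict 1, frames=[5,4,3] (faults so far: 7)
  step 14: ref 1 -> FAULT, evict 4, frames=[5,1,3] (faults so far: 8)
  FIFO total faults: 8
--- LRU ---
  step 0: ref 5 -> FAULT, frames=[5,-,-] (faults so far: 1)
  step 1: ref 6 -> FAULT, frames=[5,6,-] (faults so far: 2)
  step 2: ref 2 -> FAULT, frames=[5,6,2] (faults so far: 3)
  step 3: ref 1 -> FAULT, evict 5, frames=[1,6,2] (faults so far: 4)
  step 4: ref 2 -> HIT, frames=[1,6,2] (faults so far: 4)
  step 5: ref 1 -> HIT, frames=[1,6,2] (faults so far: 4)
  step 6: ref 1 -> HIT, frames=[1,6,2] (faults so far: 4)
  step 7: ref 6 -> HIT, frames=[1,6,2] (faults so far: 4)
  step 8: ref 1 -> HIT, frames=[1,6,2] (faults so far: 4)
  step 9: ref 1 -> HIT, frames=[1,6,2] (faults so far: 4)
  step 10: ref 2 -> HIT, frames=[1,6,2] (faults so far: 4)
  step 11: ref 4 -> FAULT, evict 6, frames=[1,4,2] (faults so far: 5)
  step 12: ref 3 -> FAULT, evict 1, frames=[3,4,2] (faults so far: 6)
  step 13: ref 5 -> FAULT, evict 2, frames=[3,4,5] (faults so far: 7)
  step 14: ref 1 -> FAULT, evict 4, frames=[3,1,5] (faults so far: 8)
  LRU total faults: 8
--- Optimal ---
  step 0: ref 5 -> FAULT, frames=[5,-,-] (faults so far: 1)
  step 1: ref 6 -> FAULT, frames=[5,6,-] (faults so far: 2)
  step 2: ref 2 -> FAULT, frames=[5,6,2] (faults so far: 3)
  step 3: ref 1 -> FAULT, evict 5, frames=[1,6,2] (faults so far: 4)
  step 4: ref 2 -> HIT, frames=[1,6,2] (faults so far: 4)
  step 5: ref 1 -> HIT, frames=[1,6,2] (faults so far: 4)
  step 6: ref 1 -> HIT, frames=[1,6,2] (faults so far: 4)
  step 7: ref 6 -> HIT, frames=[1,6,2] (faults so far: 4)
  step 8: ref 1 -> HIT, frames=[1,6,2] (faults so far: 4)
  step 9: ref 1 -> HIT, frames=[1,6,2] (faults so far: 4)
  step 10: ref 2 -> HIT, frames=[1,6,2] (faults so far: 4)
  step 11: ref 4 -> FAULT, evict 2, frames=[1,6,4] (faults so far: 5)
  step 12: ref 3 -> FAULT, evict 4, frames=[1,6,3] (faults so far: 6)
  step 13: ref 5 -> FAULT, evict 3, frames=[1,6,5] (faults so far: 7)
  step 14: ref 1 -> HIT, frames=[1,6,5] (faults so far: 7)
  Optimal total faults: 7

Answer: 8 8 7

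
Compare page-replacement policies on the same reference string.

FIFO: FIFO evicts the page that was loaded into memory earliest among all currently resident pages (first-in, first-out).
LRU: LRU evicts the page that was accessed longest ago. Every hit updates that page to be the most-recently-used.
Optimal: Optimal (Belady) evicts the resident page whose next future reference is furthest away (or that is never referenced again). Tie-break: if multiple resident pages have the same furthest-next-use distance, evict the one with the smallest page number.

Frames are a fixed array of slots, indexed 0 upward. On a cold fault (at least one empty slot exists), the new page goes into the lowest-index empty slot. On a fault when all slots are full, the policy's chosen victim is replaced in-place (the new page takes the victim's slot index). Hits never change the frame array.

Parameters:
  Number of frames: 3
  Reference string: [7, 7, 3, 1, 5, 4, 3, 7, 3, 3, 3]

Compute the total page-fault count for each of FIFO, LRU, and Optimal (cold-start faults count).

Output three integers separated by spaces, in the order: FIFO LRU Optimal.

Answer: 7 7 5

Derivation:
--- FIFO ---
  step 0: ref 7 -> FAULT, frames=[7,-,-] (faults so far: 1)
  step 1: ref 7 -> HIT, frames=[7,-,-] (faults so far: 1)
  step 2: ref 3 -> FAULT, frames=[7,3,-] (faults so far: 2)
  step 3: ref 1 -> FAULT, frames=[7,3,1] (faults so far: 3)
  step 4: ref 5 -> FAULT, evict 7, frames=[5,3,1] (faults so far: 4)
  step 5: ref 4 -> FAULT, evict 3, frames=[5,4,1] (faults so far: 5)
  step 6: ref 3 -> FAULT, evict 1, frames=[5,4,3] (faults so far: 6)
  step 7: ref 7 -> FAULT, evict 5, frames=[7,4,3] (faults so far: 7)
  step 8: ref 3 -> HIT, frames=[7,4,3] (faults so far: 7)
  step 9: ref 3 -> HIT, frames=[7,4,3] (faults so far: 7)
  step 10: ref 3 -> HIT, frames=[7,4,3] (faults so far: 7)
  FIFO total faults: 7
--- LRU ---
  step 0: ref 7 -> FAULT, frames=[7,-,-] (faults so far: 1)
  step 1: ref 7 -> HIT, frames=[7,-,-] (faults so far: 1)
  step 2: ref 3 -> FAULT, frames=[7,3,-] (faults so far: 2)
  step 3: ref 1 -> FAULT, frames=[7,3,1] (faults so far: 3)
  step 4: ref 5 -> FAULT, evict 7, frames=[5,3,1] (faults so far: 4)
  step 5: ref 4 -> FAULT, evict 3, frames=[5,4,1] (faults so far: 5)
  step 6: ref 3 -> FAULT, evict 1, frames=[5,4,3] (faults so far: 6)
  step 7: ref 7 -> FAULT, evict 5, frames=[7,4,3] (faults so far: 7)
  step 8: ref 3 -> HIT, frames=[7,4,3] (faults so far: 7)
  step 9: ref 3 -> HIT, frames=[7,4,3] (faults so far: 7)
  step 10: ref 3 -> HIT, frames=[7,4,3] (faults so far: 7)
  LRU total faults: 7
--- Optimal ---
  step 0: ref 7 -> FAULT, frames=[7,-,-] (faults so far: 1)
  step 1: ref 7 -> HIT, frames=[7,-,-] (faults so far: 1)
  step 2: ref 3 -> FAULT, frames=[7,3,-] (faults so far: 2)
  step 3: ref 1 -> FAULT, frames=[7,3,1] (faults so far: 3)
  step 4: ref 5 -> FAULT, evict 1, frames=[7,3,5] (faults so far: 4)
  step 5: ref 4 -> FAULT, evict 5, frames=[7,3,4] (faults so far: 5)
  step 6: ref 3 -> HIT, frames=[7,3,4] (faults so far: 5)
  step 7: ref 7 -> HIT, frames=[7,3,4] (faults so far: 5)
  step 8: ref 3 -> HIT, frames=[7,3,4] (faults so far: 5)
  step 9: ref 3 -> HIT, frames=[7,3,4] (faults so far: 5)
  step 10: ref 3 -> HIT, frames=[7,3,4] (faults so far: 5)
  Optimal total faults: 5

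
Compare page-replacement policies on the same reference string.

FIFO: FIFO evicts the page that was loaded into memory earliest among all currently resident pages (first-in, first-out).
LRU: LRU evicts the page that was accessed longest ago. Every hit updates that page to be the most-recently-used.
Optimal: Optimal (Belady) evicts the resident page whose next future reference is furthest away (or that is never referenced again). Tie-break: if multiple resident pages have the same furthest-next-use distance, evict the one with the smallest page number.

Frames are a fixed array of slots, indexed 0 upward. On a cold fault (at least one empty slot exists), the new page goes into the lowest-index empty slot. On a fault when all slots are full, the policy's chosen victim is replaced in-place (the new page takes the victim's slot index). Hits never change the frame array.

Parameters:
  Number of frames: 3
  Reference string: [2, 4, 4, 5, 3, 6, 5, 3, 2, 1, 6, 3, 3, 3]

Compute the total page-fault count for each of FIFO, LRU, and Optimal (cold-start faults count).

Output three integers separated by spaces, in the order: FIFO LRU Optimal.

Answer: 8 9 7

Derivation:
--- FIFO ---
  step 0: ref 2 -> FAULT, frames=[2,-,-] (faults so far: 1)
  step 1: ref 4 -> FAULT, frames=[2,4,-] (faults so far: 2)
  step 2: ref 4 -> HIT, frames=[2,4,-] (faults so far: 2)
  step 3: ref 5 -> FAULT, frames=[2,4,5] (faults so far: 3)
  step 4: ref 3 -> FAULT, evict 2, frames=[3,4,5] (faults so far: 4)
  step 5: ref 6 -> FAULT, evict 4, frames=[3,6,5] (faults so far: 5)
  step 6: ref 5 -> HIT, frames=[3,6,5] (faults so far: 5)
  step 7: ref 3 -> HIT, frames=[3,6,5] (faults so far: 5)
  step 8: ref 2 -> FAULT, evict 5, frames=[3,6,2] (faults so far: 6)
  step 9: ref 1 -> FAULT, evict 3, frames=[1,6,2] (faults so far: 7)
  step 10: ref 6 -> HIT, frames=[1,6,2] (faults so far: 7)
  step 11: ref 3 -> FAULT, evict 6, frames=[1,3,2] (faults so far: 8)
  step 12: ref 3 -> HIT, frames=[1,3,2] (faults so far: 8)
  step 13: ref 3 -> HIT, frames=[1,3,2] (faults so far: 8)
  FIFO total faults: 8
--- LRU ---
  step 0: ref 2 -> FAULT, frames=[2,-,-] (faults so far: 1)
  step 1: ref 4 -> FAULT, frames=[2,4,-] (faults so far: 2)
  step 2: ref 4 -> HIT, frames=[2,4,-] (faults so far: 2)
  step 3: ref 5 -> FAULT, frames=[2,4,5] (faults so far: 3)
  step 4: ref 3 -> FAULT, evict 2, frames=[3,4,5] (faults so far: 4)
  step 5: ref 6 -> FAULT, evict 4, frames=[3,6,5] (faults so far: 5)
  step 6: ref 5 -> HIT, frames=[3,6,5] (faults so far: 5)
  step 7: ref 3 -> HIT, frames=[3,6,5] (faults so far: 5)
  step 8: ref 2 -> FAULT, evict 6, frames=[3,2,5] (faults so far: 6)
  step 9: ref 1 -> FAULT, evict 5, frames=[3,2,1] (faults so far: 7)
  step 10: ref 6 -> FAULT, evict 3, frames=[6,2,1] (faults so far: 8)
  step 11: ref 3 -> FAULT, evict 2, frames=[6,3,1] (faults so far: 9)
  step 12: ref 3 -> HIT, frames=[6,3,1] (faults so far: 9)
  step 13: ref 3 -> HIT, frames=[6,3,1] (faults so far: 9)
  LRU total faults: 9
--- Optimal ---
  step 0: ref 2 -> FAULT, frames=[2,-,-] (faults so far: 1)
  step 1: ref 4 -> FAULT, frames=[2,4,-] (faults so far: 2)
  step 2: ref 4 -> HIT, frames=[2,4,-] (faults so far: 2)
  step 3: ref 5 -> FAULT, frames=[2,4,5] (faults so far: 3)
  step 4: ref 3 -> FAULT, evict 4, frames=[2,3,5] (faults so far: 4)
  step 5: ref 6 -> FAULT, evict 2, frames=[6,3,5] (faults so far: 5)
  step 6: ref 5 -> HIT, frames=[6,3,5] (faults so far: 5)
  step 7: ref 3 -> HIT, frames=[6,3,5] (faults so far: 5)
  step 8: ref 2 -> FAULT, evict 5, frames=[6,3,2] (faults so far: 6)
  step 9: ref 1 -> FAULT, evict 2, frames=[6,3,1] (faults so far: 7)
  step 10: ref 6 -> HIT, frames=[6,3,1] (faults so far: 7)
  step 11: ref 3 -> HIT, frames=[6,3,1] (faults so far: 7)
  step 12: ref 3 -> HIT, frames=[6,3,1] (faults so far: 7)
  step 13: ref 3 -> HIT, frames=[6,3,1] (faults so far: 7)
  Optimal total faults: 7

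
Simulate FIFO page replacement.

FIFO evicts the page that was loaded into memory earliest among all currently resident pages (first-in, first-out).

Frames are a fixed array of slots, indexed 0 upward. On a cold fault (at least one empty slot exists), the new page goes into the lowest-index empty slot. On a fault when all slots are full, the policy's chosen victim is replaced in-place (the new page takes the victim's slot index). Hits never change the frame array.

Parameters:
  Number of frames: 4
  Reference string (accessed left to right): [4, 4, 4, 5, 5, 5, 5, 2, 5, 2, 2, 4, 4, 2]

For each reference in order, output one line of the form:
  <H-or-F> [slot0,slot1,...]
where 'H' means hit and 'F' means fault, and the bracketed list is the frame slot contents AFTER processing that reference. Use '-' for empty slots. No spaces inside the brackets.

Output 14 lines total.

F [4,-,-,-]
H [4,-,-,-]
H [4,-,-,-]
F [4,5,-,-]
H [4,5,-,-]
H [4,5,-,-]
H [4,5,-,-]
F [4,5,2,-]
H [4,5,2,-]
H [4,5,2,-]
H [4,5,2,-]
H [4,5,2,-]
H [4,5,2,-]
H [4,5,2,-]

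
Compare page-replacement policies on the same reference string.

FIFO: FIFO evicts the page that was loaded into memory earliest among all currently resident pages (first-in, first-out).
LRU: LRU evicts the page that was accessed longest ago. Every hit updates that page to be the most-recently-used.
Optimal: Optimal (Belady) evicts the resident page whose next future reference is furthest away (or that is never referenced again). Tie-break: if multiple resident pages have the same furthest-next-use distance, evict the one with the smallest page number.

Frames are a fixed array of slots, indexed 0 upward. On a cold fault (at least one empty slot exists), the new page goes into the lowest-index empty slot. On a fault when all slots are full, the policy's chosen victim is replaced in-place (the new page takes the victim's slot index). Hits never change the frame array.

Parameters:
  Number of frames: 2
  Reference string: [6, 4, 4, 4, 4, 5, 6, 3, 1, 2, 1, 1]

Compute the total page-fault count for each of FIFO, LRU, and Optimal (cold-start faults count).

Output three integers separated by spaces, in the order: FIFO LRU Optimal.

--- FIFO ---
  step 0: ref 6 -> FAULT, frames=[6,-] (faults so far: 1)
  step 1: ref 4 -> FAULT, frames=[6,4] (faults so far: 2)
  step 2: ref 4 -> HIT, frames=[6,4] (faults so far: 2)
  step 3: ref 4 -> HIT, frames=[6,4] (faults so far: 2)
  step 4: ref 4 -> HIT, frames=[6,4] (faults so far: 2)
  step 5: ref 5 -> FAULT, evict 6, frames=[5,4] (faults so far: 3)
  step 6: ref 6 -> FAULT, evict 4, frames=[5,6] (faults so far: 4)
  step 7: ref 3 -> FAULT, evict 5, frames=[3,6] (faults so far: 5)
  step 8: ref 1 -> FAULT, evict 6, frames=[3,1] (faults so far: 6)
  step 9: ref 2 -> FAULT, evict 3, frames=[2,1] (faults so far: 7)
  step 10: ref 1 -> HIT, frames=[2,1] (faults so far: 7)
  step 11: ref 1 -> HIT, frames=[2,1] (faults so far: 7)
  FIFO total faults: 7
--- LRU ---
  step 0: ref 6 -> FAULT, frames=[6,-] (faults so far: 1)
  step 1: ref 4 -> FAULT, frames=[6,4] (faults so far: 2)
  step 2: ref 4 -> HIT, frames=[6,4] (faults so far: 2)
  step 3: ref 4 -> HIT, frames=[6,4] (faults so far: 2)
  step 4: ref 4 -> HIT, frames=[6,4] (faults so far: 2)
  step 5: ref 5 -> FAULT, evict 6, frames=[5,4] (faults so far: 3)
  step 6: ref 6 -> FAULT, evict 4, frames=[5,6] (faults so far: 4)
  step 7: ref 3 -> FAULT, evict 5, frames=[3,6] (faults so far: 5)
  step 8: ref 1 -> FAULT, evict 6, frames=[3,1] (faults so far: 6)
  step 9: ref 2 -> FAULT, evict 3, frames=[2,1] (faults so far: 7)
  step 10: ref 1 -> HIT, frames=[2,1] (faults so far: 7)
  step 11: ref 1 -> HIT, frames=[2,1] (faults so far: 7)
  LRU total faults: 7
--- Optimal ---
  step 0: ref 6 -> FAULT, frames=[6,-] (faults so far: 1)
  step 1: ref 4 -> FAULT, frames=[6,4] (faults so far: 2)
  step 2: ref 4 -> HIT, frames=[6,4] (faults so far: 2)
  step 3: ref 4 -> HIT, frames=[6,4] (faults so far: 2)
  step 4: ref 4 -> HIT, frames=[6,4] (faults so far: 2)
  step 5: ref 5 -> FAULT, evict 4, frames=[6,5] (faults so far: 3)
  step 6: ref 6 -> HIT, frames=[6,5] (faults so far: 3)
  step 7: ref 3 -> FAULT, evict 5, frames=[6,3] (faults so far: 4)
  step 8: ref 1 -> FAULT, evict 3, frames=[6,1] (faults so far: 5)
  step 9: ref 2 -> FAULT, evict 6, frames=[2,1] (faults so far: 6)
  step 10: ref 1 -> HIT, frames=[2,1] (faults so far: 6)
  step 11: ref 1 -> HIT, frames=[2,1] (faults so far: 6)
  Optimal total faults: 6

Answer: 7 7 6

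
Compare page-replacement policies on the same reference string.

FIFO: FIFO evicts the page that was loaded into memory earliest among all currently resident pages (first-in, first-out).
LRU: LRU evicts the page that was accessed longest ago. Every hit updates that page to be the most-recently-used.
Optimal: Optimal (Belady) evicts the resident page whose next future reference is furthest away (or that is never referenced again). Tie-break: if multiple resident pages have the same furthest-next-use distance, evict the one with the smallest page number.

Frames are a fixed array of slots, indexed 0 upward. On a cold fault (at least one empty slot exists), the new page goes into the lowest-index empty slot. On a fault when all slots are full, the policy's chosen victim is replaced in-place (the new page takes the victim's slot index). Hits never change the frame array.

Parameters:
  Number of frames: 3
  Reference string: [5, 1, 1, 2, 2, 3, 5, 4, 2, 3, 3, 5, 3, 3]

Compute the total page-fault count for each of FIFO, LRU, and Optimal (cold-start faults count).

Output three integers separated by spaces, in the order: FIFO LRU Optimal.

Answer: 9 9 6

Derivation:
--- FIFO ---
  step 0: ref 5 -> FAULT, frames=[5,-,-] (faults so far: 1)
  step 1: ref 1 -> FAULT, frames=[5,1,-] (faults so far: 2)
  step 2: ref 1 -> HIT, frames=[5,1,-] (faults so far: 2)
  step 3: ref 2 -> FAULT, frames=[5,1,2] (faults so far: 3)
  step 4: ref 2 -> HIT, frames=[5,1,2] (faults so far: 3)
  step 5: ref 3 -> FAULT, evict 5, frames=[3,1,2] (faults so far: 4)
  step 6: ref 5 -> FAULT, evict 1, frames=[3,5,2] (faults so far: 5)
  step 7: ref 4 -> FAULT, evict 2, frames=[3,5,4] (faults so far: 6)
  step 8: ref 2 -> FAULT, evict 3, frames=[2,5,4] (faults so far: 7)
  step 9: ref 3 -> FAULT, evict 5, frames=[2,3,4] (faults so far: 8)
  step 10: ref 3 -> HIT, frames=[2,3,4] (faults so far: 8)
  step 11: ref 5 -> FAULT, evict 4, frames=[2,3,5] (faults so far: 9)
  step 12: ref 3 -> HIT, frames=[2,3,5] (faults so far: 9)
  step 13: ref 3 -> HIT, frames=[2,3,5] (faults so far: 9)
  FIFO total faults: 9
--- LRU ---
  step 0: ref 5 -> FAULT, frames=[5,-,-] (faults so far: 1)
  step 1: ref 1 -> FAULT, frames=[5,1,-] (faults so far: 2)
  step 2: ref 1 -> HIT, frames=[5,1,-] (faults so far: 2)
  step 3: ref 2 -> FAULT, frames=[5,1,2] (faults so far: 3)
  step 4: ref 2 -> HIT, frames=[5,1,2] (faults so far: 3)
  step 5: ref 3 -> FAULT, evict 5, frames=[3,1,2] (faults so far: 4)
  step 6: ref 5 -> FAULT, evict 1, frames=[3,5,2] (faults so far: 5)
  step 7: ref 4 -> FAULT, evict 2, frames=[3,5,4] (faults so far: 6)
  step 8: ref 2 -> FAULT, evict 3, frames=[2,5,4] (faults so far: 7)
  step 9: ref 3 -> FAULT, evict 5, frames=[2,3,4] (faults so far: 8)
  step 10: ref 3 -> HIT, frames=[2,3,4] (faults so far: 8)
  step 11: ref 5 -> FAULT, evict 4, frames=[2,3,5] (faults so far: 9)
  step 12: ref 3 -> HIT, frames=[2,3,5] (faults so far: 9)
  step 13: ref 3 -> HIT, frames=[2,3,5] (faults so far: 9)
  LRU total faults: 9
--- Optimal ---
  step 0: ref 5 -> FAULT, frames=[5,-,-] (faults so far: 1)
  step 1: ref 1 -> FAULT, frames=[5,1,-] (faults so far: 2)
  step 2: ref 1 -> HIT, frames=[5,1,-] (faults so far: 2)
  step 3: ref 2 -> FAULT, frames=[5,1,2] (faults so far: 3)
  step 4: ref 2 -> HIT, frames=[5,1,2] (faults so far: 3)
  step 5: ref 3 -> FAULT, evict 1, frames=[5,3,2] (faults so far: 4)
  step 6: ref 5 -> HIT, frames=[5,3,2] (faults so far: 4)
  step 7: ref 4 -> FAULT, evict 5, frames=[4,3,2] (faults so far: 5)
  step 8: ref 2 -> HIT, frames=[4,3,2] (faults so far: 5)
  step 9: ref 3 -> HIT, frames=[4,3,2] (faults so far: 5)
  step 10: ref 3 -> HIT, frames=[4,3,2] (faults so far: 5)
  step 11: ref 5 -> FAULT, evict 2, frames=[4,3,5] (faults so far: 6)
  step 12: ref 3 -> HIT, frames=[4,3,5] (faults so far: 6)
  step 13: ref 3 -> HIT, frames=[4,3,5] (faults so far: 6)
  Optimal total faults: 6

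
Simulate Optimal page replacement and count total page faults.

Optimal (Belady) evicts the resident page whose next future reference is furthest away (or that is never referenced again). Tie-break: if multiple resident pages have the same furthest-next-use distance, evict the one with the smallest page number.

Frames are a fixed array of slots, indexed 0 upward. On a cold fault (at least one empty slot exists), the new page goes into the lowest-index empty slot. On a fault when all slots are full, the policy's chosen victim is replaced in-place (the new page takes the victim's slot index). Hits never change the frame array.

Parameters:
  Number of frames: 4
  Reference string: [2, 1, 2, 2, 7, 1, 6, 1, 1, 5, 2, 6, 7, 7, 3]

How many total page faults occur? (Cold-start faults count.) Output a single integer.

Answer: 6

Derivation:
Step 0: ref 2 → FAULT, frames=[2,-,-,-]
Step 1: ref 1 → FAULT, frames=[2,1,-,-]
Step 2: ref 2 → HIT, frames=[2,1,-,-]
Step 3: ref 2 → HIT, frames=[2,1,-,-]
Step 4: ref 7 → FAULT, frames=[2,1,7,-]
Step 5: ref 1 → HIT, frames=[2,1,7,-]
Step 6: ref 6 → FAULT, frames=[2,1,7,6]
Step 7: ref 1 → HIT, frames=[2,1,7,6]
Step 8: ref 1 → HIT, frames=[2,1,7,6]
Step 9: ref 5 → FAULT (evict 1), frames=[2,5,7,6]
Step 10: ref 2 → HIT, frames=[2,5,7,6]
Step 11: ref 6 → HIT, frames=[2,5,7,6]
Step 12: ref 7 → HIT, frames=[2,5,7,6]
Step 13: ref 7 → HIT, frames=[2,5,7,6]
Step 14: ref 3 → FAULT (evict 2), frames=[3,5,7,6]
Total faults: 6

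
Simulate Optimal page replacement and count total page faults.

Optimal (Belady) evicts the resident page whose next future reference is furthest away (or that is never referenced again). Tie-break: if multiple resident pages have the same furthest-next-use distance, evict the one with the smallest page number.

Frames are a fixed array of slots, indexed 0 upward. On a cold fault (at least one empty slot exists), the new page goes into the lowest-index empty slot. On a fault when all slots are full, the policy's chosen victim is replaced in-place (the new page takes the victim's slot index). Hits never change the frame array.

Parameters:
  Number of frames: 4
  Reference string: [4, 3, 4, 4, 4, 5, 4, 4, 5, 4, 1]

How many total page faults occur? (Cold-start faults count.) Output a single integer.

Answer: 4

Derivation:
Step 0: ref 4 → FAULT, frames=[4,-,-,-]
Step 1: ref 3 → FAULT, frames=[4,3,-,-]
Step 2: ref 4 → HIT, frames=[4,3,-,-]
Step 3: ref 4 → HIT, frames=[4,3,-,-]
Step 4: ref 4 → HIT, frames=[4,3,-,-]
Step 5: ref 5 → FAULT, frames=[4,3,5,-]
Step 6: ref 4 → HIT, frames=[4,3,5,-]
Step 7: ref 4 → HIT, frames=[4,3,5,-]
Step 8: ref 5 → HIT, frames=[4,3,5,-]
Step 9: ref 4 → HIT, frames=[4,3,5,-]
Step 10: ref 1 → FAULT, frames=[4,3,5,1]
Total faults: 4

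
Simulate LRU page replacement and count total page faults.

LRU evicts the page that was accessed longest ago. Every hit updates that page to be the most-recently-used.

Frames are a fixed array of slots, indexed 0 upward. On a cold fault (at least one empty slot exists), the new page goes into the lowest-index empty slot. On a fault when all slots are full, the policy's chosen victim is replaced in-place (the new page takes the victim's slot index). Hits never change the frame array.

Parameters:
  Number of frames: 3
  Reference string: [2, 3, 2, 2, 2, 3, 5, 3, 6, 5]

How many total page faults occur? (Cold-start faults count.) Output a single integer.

Step 0: ref 2 → FAULT, frames=[2,-,-]
Step 1: ref 3 → FAULT, frames=[2,3,-]
Step 2: ref 2 → HIT, frames=[2,3,-]
Step 3: ref 2 → HIT, frames=[2,3,-]
Step 4: ref 2 → HIT, frames=[2,3,-]
Step 5: ref 3 → HIT, frames=[2,3,-]
Step 6: ref 5 → FAULT, frames=[2,3,5]
Step 7: ref 3 → HIT, frames=[2,3,5]
Step 8: ref 6 → FAULT (evict 2), frames=[6,3,5]
Step 9: ref 5 → HIT, frames=[6,3,5]
Total faults: 4

Answer: 4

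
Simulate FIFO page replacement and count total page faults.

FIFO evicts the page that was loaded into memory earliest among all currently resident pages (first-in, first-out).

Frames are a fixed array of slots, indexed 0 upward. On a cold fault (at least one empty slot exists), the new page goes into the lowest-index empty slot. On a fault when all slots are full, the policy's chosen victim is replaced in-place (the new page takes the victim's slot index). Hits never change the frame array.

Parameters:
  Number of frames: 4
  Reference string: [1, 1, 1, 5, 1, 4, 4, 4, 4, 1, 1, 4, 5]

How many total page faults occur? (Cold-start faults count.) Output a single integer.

Answer: 3

Derivation:
Step 0: ref 1 → FAULT, frames=[1,-,-,-]
Step 1: ref 1 → HIT, frames=[1,-,-,-]
Step 2: ref 1 → HIT, frames=[1,-,-,-]
Step 3: ref 5 → FAULT, frames=[1,5,-,-]
Step 4: ref 1 → HIT, frames=[1,5,-,-]
Step 5: ref 4 → FAULT, frames=[1,5,4,-]
Step 6: ref 4 → HIT, frames=[1,5,4,-]
Step 7: ref 4 → HIT, frames=[1,5,4,-]
Step 8: ref 4 → HIT, frames=[1,5,4,-]
Step 9: ref 1 → HIT, frames=[1,5,4,-]
Step 10: ref 1 → HIT, frames=[1,5,4,-]
Step 11: ref 4 → HIT, frames=[1,5,4,-]
Step 12: ref 5 → HIT, frames=[1,5,4,-]
Total faults: 3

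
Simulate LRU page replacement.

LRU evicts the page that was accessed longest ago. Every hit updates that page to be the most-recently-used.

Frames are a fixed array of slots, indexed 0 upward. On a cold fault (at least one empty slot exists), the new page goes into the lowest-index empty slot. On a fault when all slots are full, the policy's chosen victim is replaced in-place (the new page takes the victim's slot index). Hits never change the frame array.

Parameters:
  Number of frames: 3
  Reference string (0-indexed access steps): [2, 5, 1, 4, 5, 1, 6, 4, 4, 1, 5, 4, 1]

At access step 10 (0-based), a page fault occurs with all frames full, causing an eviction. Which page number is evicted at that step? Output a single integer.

Step 0: ref 2 -> FAULT, frames=[2,-,-]
Step 1: ref 5 -> FAULT, frames=[2,5,-]
Step 2: ref 1 -> FAULT, frames=[2,5,1]
Step 3: ref 4 -> FAULT, evict 2, frames=[4,5,1]
Step 4: ref 5 -> HIT, frames=[4,5,1]
Step 5: ref 1 -> HIT, frames=[4,5,1]
Step 6: ref 6 -> FAULT, evict 4, frames=[6,5,1]
Step 7: ref 4 -> FAULT, evict 5, frames=[6,4,1]
Step 8: ref 4 -> HIT, frames=[6,4,1]
Step 9: ref 1 -> HIT, frames=[6,4,1]
Step 10: ref 5 -> FAULT, evict 6, frames=[5,4,1]
At step 10: evicted page 6

Answer: 6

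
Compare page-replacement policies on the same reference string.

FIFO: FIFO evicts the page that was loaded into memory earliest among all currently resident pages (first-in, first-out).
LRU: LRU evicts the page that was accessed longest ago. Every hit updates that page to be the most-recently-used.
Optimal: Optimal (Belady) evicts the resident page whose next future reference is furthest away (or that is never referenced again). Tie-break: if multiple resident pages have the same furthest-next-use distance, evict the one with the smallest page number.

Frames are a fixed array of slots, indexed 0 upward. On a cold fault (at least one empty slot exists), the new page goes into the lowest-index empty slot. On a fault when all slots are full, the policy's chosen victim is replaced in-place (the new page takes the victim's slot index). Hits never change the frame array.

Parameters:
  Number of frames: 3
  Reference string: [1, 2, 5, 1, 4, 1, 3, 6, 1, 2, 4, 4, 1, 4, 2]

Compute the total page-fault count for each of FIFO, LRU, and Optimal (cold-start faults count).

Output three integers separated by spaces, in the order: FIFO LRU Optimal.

Answer: 10 8 7

Derivation:
--- FIFO ---
  step 0: ref 1 -> FAULT, frames=[1,-,-] (faults so far: 1)
  step 1: ref 2 -> FAULT, frames=[1,2,-] (faults so far: 2)
  step 2: ref 5 -> FAULT, frames=[1,2,5] (faults so far: 3)
  step 3: ref 1 -> HIT, frames=[1,2,5] (faults so far: 3)
  step 4: ref 4 -> FAULT, evict 1, frames=[4,2,5] (faults so far: 4)
  step 5: ref 1 -> FAULT, evict 2, frames=[4,1,5] (faults so far: 5)
  step 6: ref 3 -> FAULT, evict 5, frames=[4,1,3] (faults so far: 6)
  step 7: ref 6 -> FAULT, evict 4, frames=[6,1,3] (faults so far: 7)
  step 8: ref 1 -> HIT, frames=[6,1,3] (faults so far: 7)
  step 9: ref 2 -> FAULT, evict 1, frames=[6,2,3] (faults so far: 8)
  step 10: ref 4 -> FAULT, evict 3, frames=[6,2,4] (faults so far: 9)
  step 11: ref 4 -> HIT, frames=[6,2,4] (faults so far: 9)
  step 12: ref 1 -> FAULT, evict 6, frames=[1,2,4] (faults so far: 10)
  step 13: ref 4 -> HIT, frames=[1,2,4] (faults so far: 10)
  step 14: ref 2 -> HIT, frames=[1,2,4] (faults so far: 10)
  FIFO total faults: 10
--- LRU ---
  step 0: ref 1 -> FAULT, frames=[1,-,-] (faults so far: 1)
  step 1: ref 2 -> FAULT, frames=[1,2,-] (faults so far: 2)
  step 2: ref 5 -> FAULT, frames=[1,2,5] (faults so far: 3)
  step 3: ref 1 -> HIT, frames=[1,2,5] (faults so far: 3)
  step 4: ref 4 -> FAULT, evict 2, frames=[1,4,5] (faults so far: 4)
  step 5: ref 1 -> HIT, frames=[1,4,5] (faults so far: 4)
  step 6: ref 3 -> FAULT, evict 5, frames=[1,4,3] (faults so far: 5)
  step 7: ref 6 -> FAULT, evict 4, frames=[1,6,3] (faults so far: 6)
  step 8: ref 1 -> HIT, frames=[1,6,3] (faults so far: 6)
  step 9: ref 2 -> FAULT, evict 3, frames=[1,6,2] (faults so far: 7)
  step 10: ref 4 -> FAULT, evict 6, frames=[1,4,2] (faults so far: 8)
  step 11: ref 4 -> HIT, frames=[1,4,2] (faults so far: 8)
  step 12: ref 1 -> HIT, frames=[1,4,2] (faults so far: 8)
  step 13: ref 4 -> HIT, frames=[1,4,2] (faults so far: 8)
  step 14: ref 2 -> HIT, frames=[1,4,2] (faults so far: 8)
  LRU total faults: 8
--- Optimal ---
  step 0: ref 1 -> FAULT, frames=[1,-,-] (faults so far: 1)
  step 1: ref 2 -> FAULT, frames=[1,2,-] (faults so far: 2)
  step 2: ref 5 -> FAULT, frames=[1,2,5] (faults so far: 3)
  step 3: ref 1 -> HIT, frames=[1,2,5] (faults so far: 3)
  step 4: ref 4 -> FAULT, evict 5, frames=[1,2,4] (faults so far: 4)
  step 5: ref 1 -> HIT, frames=[1,2,4] (faults so far: 4)
  step 6: ref 3 -> FAULT, evict 4, frames=[1,2,3] (faults so far: 5)
  step 7: ref 6 -> FAULT, evict 3, frames=[1,2,6] (faults so far: 6)
  step 8: ref 1 -> HIT, frames=[1,2,6] (faults so far: 6)
  step 9: ref 2 -> HIT, frames=[1,2,6] (faults so far: 6)
  step 10: ref 4 -> FAULT, evict 6, frames=[1,2,4] (faults so far: 7)
  step 11: ref 4 -> HIT, frames=[1,2,4] (faults so far: 7)
  step 12: ref 1 -> HIT, frames=[1,2,4] (faults so far: 7)
  step 13: ref 4 -> HIT, frames=[1,2,4] (faults so far: 7)
  step 14: ref 2 -> HIT, frames=[1,2,4] (faults so far: 7)
  Optimal total faults: 7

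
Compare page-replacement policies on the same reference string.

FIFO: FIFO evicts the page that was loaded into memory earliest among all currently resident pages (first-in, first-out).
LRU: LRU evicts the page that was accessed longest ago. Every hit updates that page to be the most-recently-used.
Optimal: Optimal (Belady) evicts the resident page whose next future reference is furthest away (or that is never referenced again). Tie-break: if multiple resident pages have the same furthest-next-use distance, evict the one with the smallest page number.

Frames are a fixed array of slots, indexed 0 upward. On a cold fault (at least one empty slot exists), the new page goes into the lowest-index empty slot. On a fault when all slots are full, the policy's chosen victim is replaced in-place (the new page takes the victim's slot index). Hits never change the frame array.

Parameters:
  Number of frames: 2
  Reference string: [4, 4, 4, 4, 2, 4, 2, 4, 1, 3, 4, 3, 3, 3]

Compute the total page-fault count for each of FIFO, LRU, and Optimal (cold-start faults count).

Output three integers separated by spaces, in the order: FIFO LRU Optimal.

--- FIFO ---
  step 0: ref 4 -> FAULT, frames=[4,-] (faults so far: 1)
  step 1: ref 4 -> HIT, frames=[4,-] (faults so far: 1)
  step 2: ref 4 -> HIT, frames=[4,-] (faults so far: 1)
  step 3: ref 4 -> HIT, frames=[4,-] (faults so far: 1)
  step 4: ref 2 -> FAULT, frames=[4,2] (faults so far: 2)
  step 5: ref 4 -> HIT, frames=[4,2] (faults so far: 2)
  step 6: ref 2 -> HIT, frames=[4,2] (faults so far: 2)
  step 7: ref 4 -> HIT, frames=[4,2] (faults so far: 2)
  step 8: ref 1 -> FAULT, evict 4, frames=[1,2] (faults so far: 3)
  step 9: ref 3 -> FAULT, evict 2, frames=[1,3] (faults so far: 4)
  step 10: ref 4 -> FAULT, evict 1, frames=[4,3] (faults so far: 5)
  step 11: ref 3 -> HIT, frames=[4,3] (faults so far: 5)
  step 12: ref 3 -> HIT, frames=[4,3] (faults so far: 5)
  step 13: ref 3 -> HIT, frames=[4,3] (faults so far: 5)
  FIFO total faults: 5
--- LRU ---
  step 0: ref 4 -> FAULT, frames=[4,-] (faults so far: 1)
  step 1: ref 4 -> HIT, frames=[4,-] (faults so far: 1)
  step 2: ref 4 -> HIT, frames=[4,-] (faults so far: 1)
  step 3: ref 4 -> HIT, frames=[4,-] (faults so far: 1)
  step 4: ref 2 -> FAULT, frames=[4,2] (faults so far: 2)
  step 5: ref 4 -> HIT, frames=[4,2] (faults so far: 2)
  step 6: ref 2 -> HIT, frames=[4,2] (faults so far: 2)
  step 7: ref 4 -> HIT, frames=[4,2] (faults so far: 2)
  step 8: ref 1 -> FAULT, evict 2, frames=[4,1] (faults so far: 3)
  step 9: ref 3 -> FAULT, evict 4, frames=[3,1] (faults so far: 4)
  step 10: ref 4 -> FAULT, evict 1, frames=[3,4] (faults so far: 5)
  step 11: ref 3 -> HIT, frames=[3,4] (faults so far: 5)
  step 12: ref 3 -> HIT, frames=[3,4] (faults so far: 5)
  step 13: ref 3 -> HIT, frames=[3,4] (faults so far: 5)
  LRU total faults: 5
--- Optimal ---
  step 0: ref 4 -> FAULT, frames=[4,-] (faults so far: 1)
  step 1: ref 4 -> HIT, frames=[4,-] (faults so far: 1)
  step 2: ref 4 -> HIT, frames=[4,-] (faults so far: 1)
  step 3: ref 4 -> HIT, frames=[4,-] (faults so far: 1)
  step 4: ref 2 -> FAULT, frames=[4,2] (faults so far: 2)
  step 5: ref 4 -> HIT, frames=[4,2] (faults so far: 2)
  step 6: ref 2 -> HIT, frames=[4,2] (faults so far: 2)
  step 7: ref 4 -> HIT, frames=[4,2] (faults so far: 2)
  step 8: ref 1 -> FAULT, evict 2, frames=[4,1] (faults so far: 3)
  step 9: ref 3 -> FAULT, evict 1, frames=[4,3] (faults so far: 4)
  step 10: ref 4 -> HIT, frames=[4,3] (faults so far: 4)
  step 11: ref 3 -> HIT, frames=[4,3] (faults so far: 4)
  step 12: ref 3 -> HIT, frames=[4,3] (faults so far: 4)
  step 13: ref 3 -> HIT, frames=[4,3] (faults so far: 4)
  Optimal total faults: 4

Answer: 5 5 4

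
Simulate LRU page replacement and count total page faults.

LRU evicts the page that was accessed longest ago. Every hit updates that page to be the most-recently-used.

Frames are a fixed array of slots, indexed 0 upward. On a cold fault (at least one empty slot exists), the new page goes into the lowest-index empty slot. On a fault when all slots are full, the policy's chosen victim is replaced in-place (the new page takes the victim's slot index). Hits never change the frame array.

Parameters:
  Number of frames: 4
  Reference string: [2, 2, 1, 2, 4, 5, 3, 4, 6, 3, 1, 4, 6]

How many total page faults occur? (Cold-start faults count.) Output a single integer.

Step 0: ref 2 → FAULT, frames=[2,-,-,-]
Step 1: ref 2 → HIT, frames=[2,-,-,-]
Step 2: ref 1 → FAULT, frames=[2,1,-,-]
Step 3: ref 2 → HIT, frames=[2,1,-,-]
Step 4: ref 4 → FAULT, frames=[2,1,4,-]
Step 5: ref 5 → FAULT, frames=[2,1,4,5]
Step 6: ref 3 → FAULT (evict 1), frames=[2,3,4,5]
Step 7: ref 4 → HIT, frames=[2,3,4,5]
Step 8: ref 6 → FAULT (evict 2), frames=[6,3,4,5]
Step 9: ref 3 → HIT, frames=[6,3,4,5]
Step 10: ref 1 → FAULT (evict 5), frames=[6,3,4,1]
Step 11: ref 4 → HIT, frames=[6,3,4,1]
Step 12: ref 6 → HIT, frames=[6,3,4,1]
Total faults: 7

Answer: 7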